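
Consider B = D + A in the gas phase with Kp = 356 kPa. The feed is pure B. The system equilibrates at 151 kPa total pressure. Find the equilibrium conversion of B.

X = 0.838

Basis: 1 mol B initially; let X = conversion of B. Extent ξ = X.
Moles: n_B = 1 − X; n_D = X; n_A = X.
Summing: n_T = 1 + X.
With p_i = (n_i/n_T)P, Kp = p_D p_A / (p_B).
This yields a degree-2 equation in X; solving on (0,1), X = 0.838.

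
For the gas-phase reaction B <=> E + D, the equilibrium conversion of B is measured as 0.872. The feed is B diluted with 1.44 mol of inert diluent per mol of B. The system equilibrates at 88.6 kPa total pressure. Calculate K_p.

K_p = 159 kPa

Let X = conversion of B (basis 1 mol B); extent of reaction ξ = X.
Species balance: n_B = 1 − X; n_E = X; n_D = X; n_I = 1.44 (inert).
Summing: n_T = 2.44 + X.
At X = 0.872: n_B = 0.128, n_E = 0.872, n_D = 0.872, n_T = 3.31.
p_i = (n_i/n_T)·P. K_p = p_E p_D / (p_B) = 159 kPa.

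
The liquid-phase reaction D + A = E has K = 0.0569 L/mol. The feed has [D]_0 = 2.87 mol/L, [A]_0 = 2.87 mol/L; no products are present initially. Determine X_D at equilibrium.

X = 0.125

Let X = conversion of D; extent ξ = 2.87·X mol/L.
Concentrations: [D] = 2.87 − 2.87X; [A] = 2.87 − 2.87X; [E] = 2.87X.
K = [E] / ([D] [A]).
This equals 0.0569 at X = 0.125 (the root in 0 < X < 1).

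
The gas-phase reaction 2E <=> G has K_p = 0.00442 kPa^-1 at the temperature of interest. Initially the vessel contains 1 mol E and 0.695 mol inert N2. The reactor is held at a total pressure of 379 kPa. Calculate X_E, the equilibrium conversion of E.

Take 1 mol E as basis and let X be its fractional conversion, so ξ = 0.5X.
At extent ξ: n_E = 1 − X; n_G = 0.5X; n_I = 0.695 (inert).
Total moles n_T = 1.69 − 0.5X.
Mole fractions y_i = n_i/n_T; K_p = p_G / (p_E^2) with p_i = y_i·P.
This yields a degree-2 equation in X; solving on (0,1), X = 0.526.

X = 0.526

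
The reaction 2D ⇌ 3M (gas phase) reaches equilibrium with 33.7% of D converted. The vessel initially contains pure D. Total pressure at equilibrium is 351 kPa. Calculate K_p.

Let X = conversion of D (basis 1 mol D); extent of reaction ξ = 0.5X.
Moles: n_D = 1 − X; n_M = 1.5X.
Summing: n_T = 1 + 0.5X.
At X = 0.337: n_D = 0.663, n_M = 0.506, n_T = 1.17.
p_i = (n_i/n_T)·P. K_p = p_M^3 / (p_D^2) = 88.3 kPa.

K_p = 88.3 kPa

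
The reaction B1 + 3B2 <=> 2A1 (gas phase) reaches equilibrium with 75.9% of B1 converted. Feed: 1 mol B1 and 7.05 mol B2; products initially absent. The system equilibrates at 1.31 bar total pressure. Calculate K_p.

Let X = conversion of B1 (basis 1 mol B1); extent of reaction ξ = X.
Mole table: n_B1 = 1 − X; n_B2 = 7.05 − 3X; n_A1 = 2X.
Total moles n_T = 8.05 − 2X.
At X = 0.759: n_B1 = 0.241, n_B2 = 4.77, n_A1 = 1.52, n_T = 6.53.
p_i = (n_i/n_T)·P. K_p = p_A1^2 / (p_B1 p_B2^3) = 2.19 bar^-2.

K_p = 2.19 bar^-2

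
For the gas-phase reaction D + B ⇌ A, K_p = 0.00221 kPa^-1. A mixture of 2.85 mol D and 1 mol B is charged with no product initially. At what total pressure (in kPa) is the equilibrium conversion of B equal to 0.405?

P = 434 kPa

Let X = conversion of B (basis 1 mol B); extent of reaction ξ = X.
Mole table: n_D = 2.85 − X; n_B = 1 − X; n_A = X.
Summing: n_T = 3.85 − X.
K_p = p_A / (p_D p_B) with p_i = (n_i/n_T)·P.
At X = 0.405: the mole-fraction product g(X) = Π y_i^ν_i = 0.9591. Since K_p = g(X)·P^{-1}, P = (g/K_p)^(1/1) = (0.9591/0.00221)^(1/1) = 434 kPa.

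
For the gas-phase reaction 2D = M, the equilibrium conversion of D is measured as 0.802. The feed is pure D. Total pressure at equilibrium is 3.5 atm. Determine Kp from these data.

Take 1 mol D as basis and let X be its fractional conversion, so ξ = 0.5X.
Species balance: n_D = 1 − X; n_M = 0.5X.
n_T = Σnᵢ = 1 − 0.5X.
At X = 0.802: n_D = 0.198, n_M = 0.401, n_T = 0.599.
p_i = (n_i/n_T)·P. Kp = p_M / (p_D^2) = 1.75 atm^-1.

Kp = 1.75 atm^-1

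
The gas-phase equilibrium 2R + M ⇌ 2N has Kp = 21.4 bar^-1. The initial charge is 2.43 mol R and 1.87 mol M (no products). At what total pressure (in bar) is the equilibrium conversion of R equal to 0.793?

Take 2.43 mol R as basis and let X be its fractional conversion, so ξ = 1.22X.
At extent ξ: n_R = 2.43 − 2.43X; n_M = 1.87 − 1.22X; n_N = 2.43X.
Total moles n_T = 4.3 − 1.22X.
Kp = p_N^2 / (p_R^2 p_M) with p_i = (n_i/n_T)·P.
At X = 0.793: the mole-fraction product g(X) = Π y_i^ν_i = 54.02. Since Kp = g(X)·P^{-1}, P = (g/Kp)^(1/1) = (54.02/21.4)^(1/1) = 2.52 bar.

P = 2.52 bar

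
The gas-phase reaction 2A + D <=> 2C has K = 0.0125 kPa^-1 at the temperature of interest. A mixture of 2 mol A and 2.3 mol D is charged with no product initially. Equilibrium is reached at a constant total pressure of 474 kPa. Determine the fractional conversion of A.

X = 0.622

Take 2 mol A as basis and let X be its fractional conversion, so ξ = X.
Moles: n_A = 2 − 2X; n_D = 2.3 − X; n_C = 2X.
Total moles n_T = 4.3 − X.
With p_i = (n_i/n_T)P, K = p_C^2 / (p_A^2 p_D).
Equating to 0.0125 kPa^-1 and solving on 0 < X < 1: X = 0.622.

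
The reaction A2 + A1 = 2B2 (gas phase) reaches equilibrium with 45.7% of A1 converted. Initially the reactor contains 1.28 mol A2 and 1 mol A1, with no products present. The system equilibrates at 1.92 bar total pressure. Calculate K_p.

K_p = 1.87

Let X = conversion of A1 (basis 1 mol A1); extent of reaction ξ = X.
At extent ξ: n_A2 = 1.28 − X; n_A1 = 1 − X; n_B2 = 2X.
n_T stays at 2.28 (no change in mole number).
At X = 0.457: n_A2 = 0.823, n_A1 = 0.543, n_B2 = 0.914, n_T = 2.28.
p_i = (n_i/n_T)·P. K_p = p_B2^2 / (p_A2 p_A1) = 1.87.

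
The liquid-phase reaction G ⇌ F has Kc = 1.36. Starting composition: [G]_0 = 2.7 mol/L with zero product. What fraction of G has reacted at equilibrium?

Let X = conversion of G; extent ξ = 2.7·X mol/L.
Concentrations: [G] = 2.7 − 2.7X; [F] = 2.7X.
Kc = [F] / ([G]).
This equals 1.36 at X = 0.576 (the root in 0 < X < 1).

X = 0.576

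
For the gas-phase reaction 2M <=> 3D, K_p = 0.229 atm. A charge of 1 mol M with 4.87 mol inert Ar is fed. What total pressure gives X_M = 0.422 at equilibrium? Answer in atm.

Basis: 1 mol M initially; let X = conversion of M. Extent ξ = 0.5X.
At extent ξ: n_M = 1 − X; n_D = 1.5X; n_I = 4.87 (inert).
Summing: n_T = 5.87 + 0.5X.
K_p = p_D^3 / (p_M^2) with p_i = (n_i/n_T)·P.
At X = 0.422: the mole-fraction product g(X) = Π y_i^ν_i = 0.1248. Since K_p = g(X)·P^{1}, P = (K_p/g)^(1/1) = (0.229/0.1248)^(1/1) = 1.83 atm.

P = 1.83 atm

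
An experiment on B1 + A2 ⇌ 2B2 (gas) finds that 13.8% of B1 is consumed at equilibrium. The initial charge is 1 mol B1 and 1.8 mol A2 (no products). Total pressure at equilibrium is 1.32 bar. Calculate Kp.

Kp = 0.0532

Basis: 1 mol B1 initially; let X = conversion of B1. Extent ξ = X.
Mole table: n_B1 = 1 − X; n_A2 = 1.8 − X; n_B2 = 2X.
Total moles n_T = 2.8 (Δν = 0, constant).
At X = 0.138: n_B1 = 0.862, n_A2 = 1.66, n_B2 = 0.276, n_T = 2.8.
p_i = (n_i/n_T)·P. Kp = p_B2^2 / (p_B1 p_A2) = 0.0532.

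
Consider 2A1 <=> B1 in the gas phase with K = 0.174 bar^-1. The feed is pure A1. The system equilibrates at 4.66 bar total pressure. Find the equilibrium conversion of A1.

X = 0.515

Take 1 mol A1 as basis and let X be its fractional conversion, so ξ = 0.5X.
Species balance: n_A1 = 1 − X; n_B1 = 0.5X.
n_T = Σnᵢ = 1 − 0.5X.
With p_i = (n_i/n_T)P, K = p_B1 / (p_A1^2).
This yields a degree-2 equation in X; solving on (0,1), X = 0.515.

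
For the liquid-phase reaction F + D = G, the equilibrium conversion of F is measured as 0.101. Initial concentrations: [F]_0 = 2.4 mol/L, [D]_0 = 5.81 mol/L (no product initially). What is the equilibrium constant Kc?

Let X = conversion of F.
Concentrations: [F] = 2.4 − 2.4X; [D] = 5.81 − 2.4X; [G] = 2.4X.
At X = 0.101: [F] = 2.16, [D] = 5.57, [G] = 0.242.
Kc = [G] / ([F] [D]) = 0.0202 L/mol.

Kc = 0.0202 L/mol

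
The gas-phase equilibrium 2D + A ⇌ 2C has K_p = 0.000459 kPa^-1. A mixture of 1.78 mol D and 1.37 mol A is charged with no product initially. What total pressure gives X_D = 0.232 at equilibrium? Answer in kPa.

P = 503 kPa

Let X = conversion of D (basis 1.78 mol D); extent of reaction ξ = 0.89X.
Species balance: n_D = 1.78 − 1.78X; n_A = 1.37 − 0.89X; n_C = 1.78X.
n_T = Σnᵢ = 3.15 − 0.89X.
K_p = p_C^2 / (p_D^2 p_A) with p_i = (n_i/n_T)·P.
At X = 0.232: the mole-fraction product g(X) = Π y_i^ν_i = 0.2309. Since K_p = g(X)·P^{-1}, P = (g/K_p)^(1/1) = (0.2309/0.000459)^(1/1) = 503 kPa.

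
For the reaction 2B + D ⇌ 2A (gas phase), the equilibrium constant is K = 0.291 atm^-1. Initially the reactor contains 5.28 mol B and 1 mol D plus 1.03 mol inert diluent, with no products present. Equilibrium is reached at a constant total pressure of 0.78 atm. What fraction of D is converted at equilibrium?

X = 0.338

Take 1 mol D as basis and let X be its fractional conversion, so ξ = X.
Mole table: n_B = 5.28 − 2X; n_D = 1 − X; n_A = 2X; n_I = 1.03 (inert).
n_T = Σnᵢ = 7.31 − X.
With p_i = (n_i/n_T)P, K = p_A^2 / (p_B^2 p_D).
This yields a degree-3 equation in X; solving on (0,1), X = 0.338.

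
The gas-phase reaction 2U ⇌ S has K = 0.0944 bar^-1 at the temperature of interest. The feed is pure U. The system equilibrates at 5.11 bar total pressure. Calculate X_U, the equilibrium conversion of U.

X = 0.416

Let X = conversion of U (basis 1 mol U); extent of reaction ξ = 0.5X.
At extent ξ: n_U = 1 − X; n_S = 0.5X.
Total moles n_T = 1 − 0.5X.
y_i = n_i/n_T, p_i = y_i·P. K = p_S / (p_U^2).
This yields a degree-2 equation in X; solving on (0,1), X = 0.416.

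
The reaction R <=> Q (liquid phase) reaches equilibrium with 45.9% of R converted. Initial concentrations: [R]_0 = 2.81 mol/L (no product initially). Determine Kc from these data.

Let X = conversion of R.
Concentrations: [R] = 2.81 − 2.81X; [Q] = 2.81X.
At X = 0.459: [R] = 1.52, [Q] = 1.29.
Kc = [Q] / ([R]) = 0.848.

Kc = 0.848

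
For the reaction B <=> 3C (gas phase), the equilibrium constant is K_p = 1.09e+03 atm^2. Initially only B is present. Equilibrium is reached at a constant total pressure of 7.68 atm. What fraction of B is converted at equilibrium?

X = 0.871

Take 1 mol B as basis and let X be its fractional conversion, so ξ = X.
Moles: n_B = 1 − X; n_C = 3X.
Summing: n_T = 1 + 2X.
Mole fractions y_i = n_i/n_T; K_p = p_C^3 / (p_B) with p_i = y_i·P.
This yields a degree-3 equation in X; solving on (0,1), X = 0.871.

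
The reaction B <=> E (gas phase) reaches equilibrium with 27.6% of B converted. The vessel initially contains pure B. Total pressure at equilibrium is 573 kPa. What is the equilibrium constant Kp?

Take 1 mol B as basis and let X be its fractional conversion, so ξ = X.
Mole table: n_B = 1 − X; n_E = X.
Since Δν = 0, n_T = 1 throughout.
At X = 0.276: n_B = 0.724, n_E = 0.276, n_T = 1.
p_i = (n_i/n_T)·P. Kp = p_E / (p_B) = 0.381.

Kp = 0.381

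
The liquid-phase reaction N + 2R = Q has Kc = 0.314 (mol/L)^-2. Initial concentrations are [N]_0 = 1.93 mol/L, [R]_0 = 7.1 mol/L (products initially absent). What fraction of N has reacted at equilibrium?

X = 0.827

Let X = conversion of N; extent ξ = 1.93·X mol/L.
Concentrations: [N] = 1.93 − 1.93X; [R] = 7.1 − 3.86X; [Q] = 1.93X.
Kc = [Q] / ([N] [R]^2).
Setting equal to 0.314 and solving for X on (0,1) gives X = 0.827.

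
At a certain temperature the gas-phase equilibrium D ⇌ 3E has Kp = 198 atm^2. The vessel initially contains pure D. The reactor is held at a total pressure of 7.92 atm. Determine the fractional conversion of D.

Let X = conversion of D (basis 1 mol D); extent of reaction ξ = X.
At extent ξ: n_D = 1 − X; n_E = 3X.
Total moles n_T = 1 + 2X.
y_i = n_i/n_T, p_i = y_i·P. Kp = p_E^3 / (p_D).
Substituting and setting equal to 198 atm^2 gives a polynomial in X; the root in (0,1) is X = 0.608.

X = 0.608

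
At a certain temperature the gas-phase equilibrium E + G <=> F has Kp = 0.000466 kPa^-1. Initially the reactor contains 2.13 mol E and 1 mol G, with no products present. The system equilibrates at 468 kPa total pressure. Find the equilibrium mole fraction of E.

Take 1 mol G as basis and let X be its fractional conversion, so ξ = X.
At extent ξ: n_E = 2.13 − X; n_G = 1 − X; n_F = X.
Total moles n_T = 3.13 − X.
y_i = n_i/n_T, p_i = y_i·P. Kp = p_F / (p_E p_G).
Substituting and setting equal to 0.000466 kPa^-1 gives a polynomial in X; the root in (0,1) is X = 0.127.
Then n_E = 2, n_T = 3, so y_E = 0.667.

y_E = 0.667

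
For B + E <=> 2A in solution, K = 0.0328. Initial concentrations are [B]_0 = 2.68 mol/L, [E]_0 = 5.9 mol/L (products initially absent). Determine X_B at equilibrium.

X = 0.122

Let X = conversion of B; extent ξ = 2.68·X mol/L.
Concentrations: [B] = 2.68 − 2.68X; [E] = 5.9 − 2.68X; [A] = 5.36X.
K = [A]^2 / ([B] [E]).
Solving K = 0.0328 for X ∈ (0,1): X = 0.122.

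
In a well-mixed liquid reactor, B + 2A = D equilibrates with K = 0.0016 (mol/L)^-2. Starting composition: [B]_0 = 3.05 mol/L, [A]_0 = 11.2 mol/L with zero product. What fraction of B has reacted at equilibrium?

Let X = conversion of B; extent ξ = 3.05·X mol/L.
Concentrations: [B] = 3.05 − 3.05X; [A] = 11.2 − 6.1X; [D] = 3.05X.
K = [D] / ([B] [A]^2).
Solving K = 0.0016 for X ∈ (0,1): X = 0.145.

X = 0.145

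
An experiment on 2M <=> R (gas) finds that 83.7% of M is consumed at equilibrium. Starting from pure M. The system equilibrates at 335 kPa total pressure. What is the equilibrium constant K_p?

Basis: 1 mol M initially; let X = conversion of M. Extent ξ = 0.5X.
At extent ξ: n_M = 1 − X; n_R = 0.5X.
n_T = Σnᵢ = 1 − 0.5X.
At X = 0.837: n_M = 0.163, n_R = 0.418, n_T = 0.582.
p_i = (n_i/n_T)·P. K_p = p_R / (p_M^2) = 0.0273 kPa^-1.

K_p = 0.0273 kPa^-1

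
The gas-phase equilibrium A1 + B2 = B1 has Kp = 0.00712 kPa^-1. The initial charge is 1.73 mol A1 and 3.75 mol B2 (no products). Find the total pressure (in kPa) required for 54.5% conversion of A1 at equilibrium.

P = 272 kPa

Let X = conversion of A1 (basis 1.73 mol A1); extent of reaction ξ = 1.73X.
Species balance: n_A1 = 1.73 − 1.73X; n_B2 = 3.75 − 1.73X; n_B1 = 1.73X.
Summing: n_T = 5.48 − 1.73X.
Kp = p_B1 / (p_A1 p_B2) with p_i = (n_i/n_T)·P.
At X = 0.545: the mole-fraction product g(X) = Π y_i^ν_i = 1.936. Since Kp = g(X)·P^{-1}, P = (g/Kp)^(1/1) = (1.936/0.00712)^(1/1) = 272 kPa.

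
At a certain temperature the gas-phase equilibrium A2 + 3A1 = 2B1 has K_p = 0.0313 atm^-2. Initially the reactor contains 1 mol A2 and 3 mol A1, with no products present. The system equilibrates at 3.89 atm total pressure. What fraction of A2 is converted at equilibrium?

Take 1 mol A2 as basis and let X be its fractional conversion, so ξ = X.
Moles: n_A2 = 1 − X; n_A1 = 3 − 3X; n_B1 = 2X.
n_T = Σnᵢ = 4 − 2X.
With p_i = (n_i/n_T)P, K_p = p_B1^2 / (p_A2 p_A1^3).
Setting this equal to 0.0313 atm^-2 and taking the physical root (0 < X < 1) gives X = 0.273.

X = 0.273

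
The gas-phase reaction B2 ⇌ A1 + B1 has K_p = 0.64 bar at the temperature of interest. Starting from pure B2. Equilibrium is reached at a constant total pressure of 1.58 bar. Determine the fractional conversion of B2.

Let X = conversion of B2 (basis 1 mol B2); extent of reaction ξ = X.
At extent ξ: n_B2 = 1 − X; n_A1 = X; n_B1 = X.
n_T = Σnᵢ = 1 + X.
y_i = n_i/n_T, p_i = y_i·P. K_p = p_A1 p_B1 / (p_B2).
Equating to 0.64 bar and solving on 0 < X < 1: X = 0.537.

X = 0.537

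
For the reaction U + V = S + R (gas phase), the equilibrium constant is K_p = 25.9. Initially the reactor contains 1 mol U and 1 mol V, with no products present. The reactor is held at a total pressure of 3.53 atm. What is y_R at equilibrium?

Basis: 1 mol U initially; let X = conversion of U. Extent ξ = X.
Species balance: n_U = 1 − X; n_V = 1 − X; n_S = X; n_R = X.
n_T stays at 2 (no change in mole number).
Mole fractions y_i = n_i/n_T; K_p = p_S p_R / (p_U p_V) with p_i = y_i·P.
Equating to 25.9 and solving on 0 < X < 1: X = 0.836.
Then n_R = 0.836, n_T = 2, so y_R = 0.418.

y_R = 0.418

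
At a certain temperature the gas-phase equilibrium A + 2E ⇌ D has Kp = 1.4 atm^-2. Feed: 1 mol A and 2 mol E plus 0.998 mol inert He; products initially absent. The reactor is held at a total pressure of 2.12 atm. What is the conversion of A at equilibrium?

Let X = conversion of A (basis 1 mol A); extent of reaction ξ = X.
Moles: n_A = 1 − X; n_E = 2 − 2X; n_D = X; n_I = 0.998 (inert).
n_T = Σnᵢ = 4 − 2X.
With p_i = (n_i/n_T)P, Kp = p_D / (p_A p_E^2).
Equating to 1.4 atm^-2 and solving on 0 < X < 1: X = 0.445.

X = 0.445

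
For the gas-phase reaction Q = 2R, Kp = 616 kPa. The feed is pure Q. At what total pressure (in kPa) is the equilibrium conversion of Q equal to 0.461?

Basis: 1 mol Q initially; let X = conversion of Q. Extent ξ = X.
Mole table: n_Q = 1 − X; n_R = 2X.
Summing: n_T = 1 + X.
Kp = p_R^2 / (p_Q) with p_i = (n_i/n_T)·P.
At X = 0.461: the mole-fraction product g(X) = Π y_i^ν_i = 1.08. Since Kp = g(X)·P^{1}, P = (Kp/g)^(1/1) = (616/1.08)^(1/1) = 571 kPa.

P = 571 kPa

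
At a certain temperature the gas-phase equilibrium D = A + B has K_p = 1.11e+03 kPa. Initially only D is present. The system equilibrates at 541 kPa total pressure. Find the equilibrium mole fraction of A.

Basis: 1 mol D initially; let X = conversion of D. Extent ξ = X.
At extent ξ: n_D = 1 − X; n_A = X; n_B = X.
Summing: n_T = 1 + X.
y_i = n_i/n_T, p_i = y_i·P. K_p = p_A p_B / (p_D).
Setting this equal to 1.11e+03 kPa and taking the physical root (0 < X < 1) gives X = 0.820.
Then n_A = 0.82, n_T = 1.82, so y_A = 0.451.

y_A = 0.451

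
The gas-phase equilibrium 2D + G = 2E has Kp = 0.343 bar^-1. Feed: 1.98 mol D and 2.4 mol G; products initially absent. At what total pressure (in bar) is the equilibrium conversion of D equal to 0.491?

P = 5.52 bar

Basis: 1.98 mol D initially; let X = conversion of D. Extent ξ = 0.99X.
Moles: n_D = 1.98 − 1.98X; n_G = 2.4 − 0.99X; n_E = 1.98X.
n_T = Σnᵢ = 4.38 − 0.99X.
Kp = p_E^2 / (p_D^2 p_G) with p_i = (n_i/n_T)·P.
At X = 0.491: the mole-fraction product g(X) = Π y_i^ν_i = 1.893. Since Kp = g(X)·P^{-1}, P = (g/Kp)^(1/1) = (1.893/0.343)^(1/1) = 5.52 bar.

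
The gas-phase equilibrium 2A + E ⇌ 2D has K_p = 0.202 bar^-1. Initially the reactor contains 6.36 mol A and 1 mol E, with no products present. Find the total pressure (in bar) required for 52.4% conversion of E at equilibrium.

P = 2.77 bar

Let X = conversion of E (basis 1 mol E); extent of reaction ξ = X.
Moles: n_A = 6.36 − 2X; n_E = 1 − X; n_D = 2X.
Summing: n_T = 7.36 − X.
K_p = p_D^2 / (p_A^2 p_E) with p_i = (n_i/n_T)·P.
At X = 0.524: the mole-fraction product g(X) = Π y_i^ν_i = 0.559. Since K_p = g(X)·P^{-1}, P = (g/K_p)^(1/1) = (0.559/0.202)^(1/1) = 2.77 bar.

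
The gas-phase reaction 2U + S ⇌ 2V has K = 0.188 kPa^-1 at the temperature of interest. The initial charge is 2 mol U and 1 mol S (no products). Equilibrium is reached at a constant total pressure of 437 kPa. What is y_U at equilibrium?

y_U = 0.221

Basis: 2 mol U initially; let X = conversion of U. Extent ξ = X.
Moles: n_U = 2 − 2X; n_S = 1 − X; n_V = 2X.
Summing: n_T = 3 − X.
Mole fractions y_i = n_i/n_T; K = p_V^2 / (p_U^2 p_S) with p_i = y_i·P.
Equating to 0.188 kPa^-1 and solving on 0 < X < 1: X = 0.751.
Then n_U = 0.498, n_T = 2.25, so y_U = 0.221.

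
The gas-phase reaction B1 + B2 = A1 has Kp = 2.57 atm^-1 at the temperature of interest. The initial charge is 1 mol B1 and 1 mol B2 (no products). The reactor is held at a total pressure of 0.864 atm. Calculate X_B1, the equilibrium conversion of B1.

X = 0.443

Basis: 1 mol B1 initially; let X = conversion of B1. Extent ξ = X.
At extent ξ: n_B1 = 1 − X; n_B2 = 1 − X; n_A1 = X.
Summing: n_T = 2 − X.
y_i = n_i/n_T, p_i = y_i·P. Kp = p_A1 / (p_B1 p_B2).
Equating to 2.57 atm^-1 and solving on 0 < X < 1: X = 0.443.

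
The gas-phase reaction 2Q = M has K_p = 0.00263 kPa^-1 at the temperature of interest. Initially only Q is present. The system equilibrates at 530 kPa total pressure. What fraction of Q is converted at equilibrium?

Basis: 1 mol Q initially; let X = conversion of Q. Extent ξ = 0.5X.
Species balance: n_Q = 1 − X; n_M = 0.5X.
Total moles n_T = 1 − 0.5X.
Mole fractions y_i = n_i/n_T; K_p = p_M / (p_Q^2) with p_i = y_i·P.
Setting this equal to 0.00263 kPa^-1 and taking the physical root (0 < X < 1) gives X = 0.610.

X = 0.610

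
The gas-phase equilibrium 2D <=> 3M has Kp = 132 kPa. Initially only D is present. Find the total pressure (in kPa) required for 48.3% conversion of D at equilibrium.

P = 115 kPa

Let X = conversion of D (basis 1 mol D); extent of reaction ξ = 0.5X.
Moles: n_D = 1 − X; n_M = 1.5X.
Summing: n_T = 1 + 0.5X.
Kp = p_M^3 / (p_D^2) with p_i = (n_i/n_T)·P.
At X = 0.483: the mole-fraction product g(X) = Π y_i^ν_i = 1.146. Since Kp = g(X)·P^{1}, P = (Kp/g)^(1/1) = (132/1.146)^(1/1) = 115 kPa.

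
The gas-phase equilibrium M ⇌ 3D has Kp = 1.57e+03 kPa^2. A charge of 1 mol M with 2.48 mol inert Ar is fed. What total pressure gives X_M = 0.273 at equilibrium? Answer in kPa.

Let X = conversion of M (basis 1 mol M); extent of reaction ξ = X.
Species balance: n_M = 1 − X; n_D = 3X; n_I = 2.48 (inert).
Summing: n_T = 3.48 + 2X.
Kp = p_D^3 / (p_M) with p_i = (n_i/n_T)·P.
At X = 0.273: the mole-fraction product g(X) = Π y_i^ν_i = 0.04662. Since Kp = g(X)·P^{2}, P = (Kp/g)^(1/2) = (1.57e+03/0.04662)^(1/2) = 184 kPa.

P = 184 kPa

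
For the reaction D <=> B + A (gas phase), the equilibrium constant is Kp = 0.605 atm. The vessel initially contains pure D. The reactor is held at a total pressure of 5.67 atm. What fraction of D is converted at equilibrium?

Take 1 mol D as basis and let X be its fractional conversion, so ξ = X.
Species balance: n_D = 1 − X; n_B = X; n_A = X.
Total moles n_T = 1 + X.
Mole fractions y_i = n_i/n_T; Kp = p_B p_A / (p_D) with p_i = y_i·P.
This yields a degree-2 equation in X; solving on (0,1), X = 0.311.

X = 0.311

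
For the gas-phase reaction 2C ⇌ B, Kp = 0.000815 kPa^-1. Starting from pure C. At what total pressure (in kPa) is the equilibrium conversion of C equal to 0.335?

Basis: 1 mol C initially; let X = conversion of C. Extent ξ = 0.5X.
Moles: n_C = 1 − X; n_B = 0.5X.
Summing: n_T = 1 − 0.5X.
Kp = p_B / (p_C^2) with p_i = (n_i/n_T)·P.
At X = 0.335: the mole-fraction product g(X) = Π y_i^ν_i = 0.3153. Since Kp = g(X)·P^{-1}, P = (g/Kp)^(1/1) = (0.3153/0.000815)^(1/1) = 387 kPa.

P = 387 kPa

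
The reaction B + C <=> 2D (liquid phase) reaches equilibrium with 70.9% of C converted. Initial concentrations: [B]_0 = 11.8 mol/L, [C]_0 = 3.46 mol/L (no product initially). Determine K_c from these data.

K_c = 2.56

Let X = conversion of C.
Concentrations: [B] = 11.8 − 3.46X; [C] = 3.46 − 3.46X; [D] = 6.92X.
At X = 0.709: [B] = 9.35, [C] = 1.01, [D] = 4.91.
K_c = [D]^2 / ([B] [C]) = 2.56.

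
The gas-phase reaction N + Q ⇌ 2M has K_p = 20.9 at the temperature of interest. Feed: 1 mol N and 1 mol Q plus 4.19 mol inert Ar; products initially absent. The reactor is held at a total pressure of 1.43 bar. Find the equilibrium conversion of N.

Basis: 1 mol N initially; let X = conversion of N. Extent ξ = X.
Mole table: n_N = 1 − X; n_Q = 1 − X; n_M = 2X; n_I = 4.19 (inert).
Since Δν = 0, n_T = 6.19 throughout.
With p_i = (n_i/n_T)P, K_p = p_M^2 / (p_N p_Q).
Substituting and setting equal to 20.9 gives a polynomial in X; the root in (0,1) is X = 0.696.

X = 0.696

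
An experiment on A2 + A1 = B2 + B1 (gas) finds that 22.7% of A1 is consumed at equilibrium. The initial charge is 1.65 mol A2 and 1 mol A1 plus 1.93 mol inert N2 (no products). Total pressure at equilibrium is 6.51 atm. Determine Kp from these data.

Kp = 0.0468

Let X = conversion of A1 (basis 1 mol A1); extent of reaction ξ = X.
At extent ξ: n_A2 = 1.65 − X; n_A1 = 1 − X; n_B2 = X; n_B1 = X; n_I = 1.93 (inert).
n_T stays at 4.58 (no change in mole number).
At X = 0.227: n_A2 = 1.42, n_A1 = 0.773, n_B2 = 0.227, n_B1 = 0.227, n_T = 4.58.
p_i = (n_i/n_T)·P. Kp = p_B2 p_B1 / (p_A2 p_A1) = 0.0468.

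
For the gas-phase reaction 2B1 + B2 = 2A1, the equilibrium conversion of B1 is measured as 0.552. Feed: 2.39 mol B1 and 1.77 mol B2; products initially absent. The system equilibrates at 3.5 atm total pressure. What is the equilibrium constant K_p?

Take 2.39 mol B1 as basis and let X be its fractional conversion, so ξ = 1.2X.
Mole table: n_B1 = 2.39 − 2.39X; n_B2 = 1.77 − 1.2X; n_A1 = 2.39X.
n_T = Σnᵢ = 4.16 − 1.2X.
At X = 0.552: n_B1 = 1.07, n_B2 = 1.11, n_A1 = 1.32, n_T = 3.5.
p_i = (n_i/n_T)·P. K_p = p_A1^2 / (p_B1^2 p_B2) = 1.37 atm^-1.

K_p = 1.37 atm^-1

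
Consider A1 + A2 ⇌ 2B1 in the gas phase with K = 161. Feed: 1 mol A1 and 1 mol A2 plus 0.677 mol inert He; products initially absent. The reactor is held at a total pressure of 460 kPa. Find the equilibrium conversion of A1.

X = 0.864

Basis: 1 mol A1 initially; let X = conversion of A1. Extent ξ = X.
Species balance: n_A1 = 1 − X; n_A2 = 1 − X; n_B1 = 2X; n_I = 0.677 (inert).
n_T stays at 2.68 (no change in mole number).
Mole fractions y_i = n_i/n_T; K = p_B1^2 / (p_A1 p_A2) with p_i = y_i·P.
This yields a degree-2 equation in X; solving on (0,1), X = 0.864.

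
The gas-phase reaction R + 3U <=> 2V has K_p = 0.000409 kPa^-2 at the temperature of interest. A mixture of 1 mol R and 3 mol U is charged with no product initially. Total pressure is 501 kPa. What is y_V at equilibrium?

y_V = 0.580

Take 1 mol R as basis and let X be its fractional conversion, so ξ = X.
Mole table: n_R = 1 − X; n_U = 3 − 3X; n_V = 2X.
n_T = Σnᵢ = 4 − 2X.
Mole fractions y_i = n_i/n_T; K_p = p_V^2 / (p_R p_U^3) with p_i = y_i·P.
Substituting and setting equal to 0.000409 kPa^-2 gives a polynomial in X; the root in (0,1) is X = 0.734.
Then n_V = 1.47, n_T = 2.53, so y_V = 0.580.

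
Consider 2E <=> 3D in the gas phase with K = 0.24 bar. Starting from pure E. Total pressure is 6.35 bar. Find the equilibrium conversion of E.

Basis: 1 mol E initially; let X = conversion of E. Extent ξ = 0.5X.
At extent ξ: n_E = 1 − X; n_D = 1.5X.
n_T = Σnᵢ = 1 + 0.5X.
Mole fractions y_i = n_i/n_T; K = p_D^3 / (p_E^2) with p_i = y_i·P.
Substituting and setting equal to 0.24 bar gives a polynomial in X; the root in (0,1) is X = 0.199.

X = 0.199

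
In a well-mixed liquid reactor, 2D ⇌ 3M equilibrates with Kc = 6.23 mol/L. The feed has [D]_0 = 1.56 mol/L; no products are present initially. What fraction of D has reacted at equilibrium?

Let X = conversion of D; extent ξ = 1.56X/2 mol/L.
Concentrations: [D] = 1.56 − 1.56X; [M] = 2.34X.
Kc = [M]^3 / ([D]^2).
Equating to 6.23 mol/L: the physical root is X = 0.587.

X = 0.587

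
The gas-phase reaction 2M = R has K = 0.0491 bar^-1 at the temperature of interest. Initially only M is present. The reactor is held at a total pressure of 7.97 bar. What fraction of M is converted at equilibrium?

Let X = conversion of M (basis 1 mol M); extent of reaction ξ = 0.5X.
Mole table: n_M = 1 − X; n_R = 0.5X.
Summing: n_T = 1 − 0.5X.
y_i = n_i/n_T, p_i = y_i·P. K = p_R / (p_M^2).
This yields a degree-2 equation in X; solving on (0,1), X = 0.376.

X = 0.376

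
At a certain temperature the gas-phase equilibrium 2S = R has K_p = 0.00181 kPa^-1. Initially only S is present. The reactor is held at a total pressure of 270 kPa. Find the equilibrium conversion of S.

Take 1 mol S as basis and let X be its fractional conversion, so ξ = 0.5X.
Mole table: n_S = 1 − X; n_R = 0.5X.
Total moles n_T = 1 − 0.5X.
Mole fractions y_i = n_i/n_T; K_p = p_R / (p_S^2) with p_i = y_i·P.
Equating to 0.00181 kPa^-1 and solving on 0 < X < 1: X = 0.418.

X = 0.418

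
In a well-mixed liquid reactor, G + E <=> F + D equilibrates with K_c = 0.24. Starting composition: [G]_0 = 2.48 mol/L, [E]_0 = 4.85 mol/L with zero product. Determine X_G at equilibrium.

X = 0.447

Let X = conversion of G; extent ξ = 2.48·X mol/L.
Concentrations: [G] = 2.48 − 2.48X; [E] = 4.85 − 2.48X; [F] = 2.48X; [D] = 2.48X.
K_c = [F] [D] / ([G] [E]).
Solving K_c = 0.24 for X ∈ (0,1): X = 0.447.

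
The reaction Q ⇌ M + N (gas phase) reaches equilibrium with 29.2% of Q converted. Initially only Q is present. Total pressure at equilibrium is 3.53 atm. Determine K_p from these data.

Take 1 mol Q as basis and let X be its fractional conversion, so ξ = X.
Moles: n_Q = 1 − X; n_M = X; n_N = X.
n_T = Σnᵢ = 1 + X.
At X = 0.292: n_Q = 0.708, n_M = 0.292, n_N = 0.292, n_T = 1.29.
p_i = (n_i/n_T)·P. K_p = p_M p_N / (p_Q) = 0.329 atm.

K_p = 0.329 atm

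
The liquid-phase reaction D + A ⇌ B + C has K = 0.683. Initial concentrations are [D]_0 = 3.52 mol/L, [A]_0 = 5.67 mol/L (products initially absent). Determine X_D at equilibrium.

X = 0.561

Let X = conversion of D; extent ξ = 3.52·X mol/L.
Concentrations: [D] = 3.52 − 3.52X; [A] = 5.67 − 3.52X; [B] = 3.52X; [C] = 3.52X.
K = [B] [C] / ([D] [A]).
This equals 0.683 at X = 0.561 (the root in 0 < X < 1).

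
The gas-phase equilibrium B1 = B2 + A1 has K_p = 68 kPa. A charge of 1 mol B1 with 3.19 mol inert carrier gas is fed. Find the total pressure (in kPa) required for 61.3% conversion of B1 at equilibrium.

P = 336 kPa

Let X = conversion of B1 (basis 1 mol B1); extent of reaction ξ = X.
Moles: n_B1 = 1 − X; n_B2 = X; n_A1 = X; n_I = 3.19 (inert).
Total moles n_T = 4.19 + X.
K_p = p_B2 p_A1 / (p_B1) with p_i = (n_i/n_T)·P.
At X = 0.613: the mole-fraction product g(X) = Π y_i^ν_i = 0.2022. Since K_p = g(X)·P^{1}, P = (K_p/g)^(1/1) = (68/0.2022)^(1/1) = 336 kPa.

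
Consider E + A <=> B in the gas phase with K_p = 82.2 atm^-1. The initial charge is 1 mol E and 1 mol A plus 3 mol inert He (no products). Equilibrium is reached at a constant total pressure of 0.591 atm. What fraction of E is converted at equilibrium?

X = 0.745

Let X = conversion of E (basis 1 mol E); extent of reaction ξ = X.
At extent ξ: n_E = 1 − X; n_A = 1 − X; n_B = X; n_I = 3 (inert).
Summing: n_T = 5 − X.
With p_i = (n_i/n_T)P, K_p = p_B / (p_E p_A).
Setting this equal to 82.2 atm^-1 and taking the physical root (0 < X < 1) gives X = 0.745.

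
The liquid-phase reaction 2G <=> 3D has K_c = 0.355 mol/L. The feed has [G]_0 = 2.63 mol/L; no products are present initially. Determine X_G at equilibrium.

Let X = conversion of G; extent ξ = 2.63X/2 mol/L.
Concentrations: [G] = 2.63 − 2.63X; [D] = 3.94X.
K_c = [D]^3 / ([G]^2).
Solving K_c = 0.355 for X ∈ (0,1): X = 0.276.

X = 0.276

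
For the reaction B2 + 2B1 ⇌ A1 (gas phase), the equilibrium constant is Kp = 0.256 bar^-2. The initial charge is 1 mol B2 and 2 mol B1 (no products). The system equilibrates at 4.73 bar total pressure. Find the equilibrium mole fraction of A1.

Let X = conversion of B2 (basis 1 mol B2); extent of reaction ξ = X.
At extent ξ: n_B2 = 1 − X; n_B1 = 2 − 2X; n_A1 = X.
Total moles n_T = 3 − 2X.
y_i = n_i/n_T, p_i = y_i·P. Kp = p_A1 / (p_B2 p_B1^2).
This yields a degree-3 equation in X; solving on (0,1), X = 0.558.
Then n_A1 = 0.558, n_T = 1.88, so y_A1 = 0.296.

y_A1 = 0.296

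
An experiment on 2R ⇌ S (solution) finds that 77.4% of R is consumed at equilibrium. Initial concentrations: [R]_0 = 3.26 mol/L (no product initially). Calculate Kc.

Let X = conversion of R.
Concentrations: [R] = 3.26 − 3.26X; [S] = 1.63X.
At X = 0.774: [R] = 0.737, [S] = 1.26.
Kc = [S] / ([R]^2) = 2.32 L/mol.

Kc = 2.32 L/mol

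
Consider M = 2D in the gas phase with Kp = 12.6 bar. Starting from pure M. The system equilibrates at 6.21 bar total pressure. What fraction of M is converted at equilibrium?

X = 0.580

Take 1 mol M as basis and let X be its fractional conversion, so ξ = X.
Moles: n_M = 1 − X; n_D = 2X.
Total moles n_T = 1 + X.
Mole fractions y_i = n_i/n_T; Kp = p_D^2 / (p_M) with p_i = y_i·P.
Setting this equal to 12.6 bar and taking the physical root (0 < X < 1) gives X = 0.580.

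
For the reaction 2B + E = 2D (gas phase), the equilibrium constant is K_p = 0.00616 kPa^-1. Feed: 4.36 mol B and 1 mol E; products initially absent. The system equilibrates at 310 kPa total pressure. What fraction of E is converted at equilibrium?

Basis: 1 mol E initially; let X = conversion of E. Extent ξ = X.
At extent ξ: n_B = 4.36 − 2X; n_E = 1 − X; n_D = 2X.
n_T = Σnᵢ = 5.36 − X.
y_i = n_i/n_T, p_i = y_i·P. K_p = p_D^2 / (p_B^2 p_E).
Equating to 0.00616 kPa^-1 and solving on 0 < X < 1: X = 0.615.

X = 0.615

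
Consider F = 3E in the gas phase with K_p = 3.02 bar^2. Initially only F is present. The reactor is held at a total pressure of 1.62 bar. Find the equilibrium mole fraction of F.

Basis: 1 mol F initially; let X = conversion of F. Extent ξ = X.
Mole table: n_F = 1 − X; n_E = 3X.
n_T = Σnᵢ = 1 + 2X.
y_i = n_i/n_T, p_i = y_i·P. K_p = p_E^3 / (p_F).
Setting this equal to 3.02 bar^2 and taking the physical root (0 < X < 1) gives X = 0.438.
Then n_F = 0.562, n_T = 1.88, so y_F = 0.299.

y_F = 0.299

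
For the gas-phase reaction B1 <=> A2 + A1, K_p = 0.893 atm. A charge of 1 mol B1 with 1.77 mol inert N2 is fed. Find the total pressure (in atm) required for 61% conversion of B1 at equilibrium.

P = 3.16 atm

Let X = conversion of B1 (basis 1 mol B1); extent of reaction ξ = X.
Moles: n_B1 = 1 − X; n_A2 = X; n_A1 = X; n_I = 1.77 (inert).
Total moles n_T = 2.77 + X.
K_p = p_A2 p_A1 / (p_B1) with p_i = (n_i/n_T)·P.
At X = 0.61: the mole-fraction product g(X) = Π y_i^ν_i = 0.2823. Since K_p = g(X)·P^{1}, P = (K_p/g)^(1/1) = (0.893/0.2823)^(1/1) = 3.16 atm.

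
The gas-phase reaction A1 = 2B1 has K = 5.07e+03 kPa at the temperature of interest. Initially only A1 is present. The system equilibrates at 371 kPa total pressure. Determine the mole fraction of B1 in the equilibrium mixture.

y_B1 = 0.936

Let X = conversion of A1 (basis 1 mol A1); extent of reaction ξ = X.
At extent ξ: n_A1 = 1 − X; n_B1 = 2X.
n_T = Σnᵢ = 1 + X.
With p_i = (n_i/n_T)P, K = p_B1^2 / (p_A1).
Equating to 5.07e+03 kPa and solving on 0 < X < 1: X = 0.880.
Then n_B1 = 1.76, n_T = 1.88, so y_B1 = 0.936.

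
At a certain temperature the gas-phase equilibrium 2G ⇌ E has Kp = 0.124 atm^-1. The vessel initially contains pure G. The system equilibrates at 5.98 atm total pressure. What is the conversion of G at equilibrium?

X = 0.498

Take 1 mol G as basis and let X be its fractional conversion, so ξ = 0.5X.
Mole table: n_G = 1 − X; n_E = 0.5X.
Summing: n_T = 1 − 0.5X.
With p_i = (n_i/n_T)P, Kp = p_E / (p_G^2).
Substituting and setting equal to 0.124 atm^-1 gives a polynomial in X; the root in (0,1) is X = 0.498.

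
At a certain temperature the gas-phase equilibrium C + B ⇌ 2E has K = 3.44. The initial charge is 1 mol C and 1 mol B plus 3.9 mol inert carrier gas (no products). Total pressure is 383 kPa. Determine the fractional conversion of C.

X = 0.481

Basis: 1 mol C initially; let X = conversion of C. Extent ξ = X.
Moles: n_C = 1 − X; n_B = 1 − X; n_E = 2X; n_I = 3.9 (inert).
Since Δν = 0, n_T = 5.9 throughout.
Mole fractions y_i = n_i/n_T; K = p_E^2 / (p_C p_B) with p_i = y_i·P.
Setting this equal to 3.44 and taking the physical root (0 < X < 1) gives X = 0.481.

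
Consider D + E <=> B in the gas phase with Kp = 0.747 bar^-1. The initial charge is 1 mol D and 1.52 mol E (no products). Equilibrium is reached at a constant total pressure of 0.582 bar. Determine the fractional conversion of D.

Basis: 1 mol D initially; let X = conversion of D. Extent ξ = X.
Mole table: n_D = 1 − X; n_E = 1.52 − X; n_B = X.
Summing: n_T = 2.52 − X.
y_i = n_i/n_T, p_i = y_i·P. Kp = p_B / (p_D p_E).
This yields a degree-2 equation in X; solving on (0,1), X = 0.198.

X = 0.198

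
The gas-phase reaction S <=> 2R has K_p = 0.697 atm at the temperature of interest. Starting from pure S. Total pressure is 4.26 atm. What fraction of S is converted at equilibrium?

X = 0.198

Basis: 1 mol S initially; let X = conversion of S. Extent ξ = X.
Mole table: n_S = 1 − X; n_R = 2X.
Total moles n_T = 1 + X.
With p_i = (n_i/n_T)P, K_p = p_R^2 / (p_S).
Setting this equal to 0.697 atm and taking the physical root (0 < X < 1) gives X = 0.198.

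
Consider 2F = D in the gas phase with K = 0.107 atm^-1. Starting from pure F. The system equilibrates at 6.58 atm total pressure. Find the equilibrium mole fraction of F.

y_F = 0.677

Take 1 mol F as basis and let X be its fractional conversion, so ξ = 0.5X.
Species balance: n_F = 1 − X; n_D = 0.5X.
n_T = Σnᵢ = 1 − 0.5X.
Mole fractions y_i = n_i/n_T; K = p_D / (p_F^2) with p_i = y_i·P.
Substituting and setting equal to 0.107 atm^-1 gives a polynomial in X; the root in (0,1) is X = 0.488.
Then n_F = 0.512, n_T = 0.756, so y_F = 0.677.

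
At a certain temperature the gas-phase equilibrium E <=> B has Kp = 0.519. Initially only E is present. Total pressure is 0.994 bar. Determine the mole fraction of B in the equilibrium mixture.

Let X = conversion of E (basis 1 mol E); extent of reaction ξ = X.
Mole table: n_E = 1 − X; n_B = X.
Since Δν = 0, n_T = 1 throughout.
Mole fractions y_i = n_i/n_T; Kp = p_B / (p_E) with p_i = y_i·P.
Substituting and setting equal to 0.519 gives a polynomial in X; the root in (0,1) is X = 0.342.
Then n_B = 0.342, n_T = 1, so y_B = 0.342.

y_B = 0.342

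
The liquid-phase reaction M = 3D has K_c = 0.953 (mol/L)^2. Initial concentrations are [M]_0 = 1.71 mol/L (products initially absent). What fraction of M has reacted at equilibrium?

X = 0.212

Let X = conversion of M; extent ξ = 1.71·X mol/L.
Concentrations: [M] = 1.71 − 1.71X; [D] = 5.13X.
K_c = [D]^3 / ([M]).
Setting equal to 0.953 and solving for X on (0,1) gives X = 0.212.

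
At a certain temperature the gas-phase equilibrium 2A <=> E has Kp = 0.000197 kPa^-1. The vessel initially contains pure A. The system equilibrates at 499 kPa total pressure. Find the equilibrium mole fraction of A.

Let X = conversion of A (basis 1 mol A); extent of reaction ξ = 0.5X.
Moles: n_A = 1 − X; n_E = 0.5X.
n_T = Σnᵢ = 1 − 0.5X.
With p_i = (n_i/n_T)P, Kp = p_E / (p_A^2).
Substituting and setting equal to 0.000197 kPa^-1 gives a polynomial in X; the root in (0,1) is X = 0.153.
Then n_A = 0.847, n_T = 0.924, so y_A = 0.917.

y_A = 0.917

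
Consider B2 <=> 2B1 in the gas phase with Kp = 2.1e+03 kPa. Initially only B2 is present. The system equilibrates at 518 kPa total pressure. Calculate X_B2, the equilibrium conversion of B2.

X = 0.709

Basis: 1 mol B2 initially; let X = conversion of B2. Extent ξ = X.
Species balance: n_B2 = 1 − X; n_B1 = 2X.
Summing: n_T = 1 + X.
Mole fractions y_i = n_i/n_T; Kp = p_B1^2 / (p_B2) with p_i = y_i·P.
Setting this equal to 2.1e+03 kPa and taking the physical root (0 < X < 1) gives X = 0.709.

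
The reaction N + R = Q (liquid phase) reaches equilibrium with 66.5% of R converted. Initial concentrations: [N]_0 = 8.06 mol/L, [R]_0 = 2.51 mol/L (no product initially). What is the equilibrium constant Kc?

Kc = 0.311 L/mol

Let X = conversion of R.
Concentrations: [N] = 8.06 − 2.51X; [R] = 2.51 − 2.51X; [Q] = 2.51X.
At X = 0.665: [N] = 6.39, [R] = 0.841, [Q] = 1.67.
Kc = [Q] / ([N] [R]) = 0.311 L/mol.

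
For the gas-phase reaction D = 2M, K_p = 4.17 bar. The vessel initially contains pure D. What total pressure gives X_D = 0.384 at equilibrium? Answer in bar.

P = 6.03 bar

Basis: 1 mol D initially; let X = conversion of D. Extent ξ = X.
Species balance: n_D = 1 − X; n_M = 2X.
Total moles n_T = 1 + X.
K_p = p_M^2 / (p_D) with p_i = (n_i/n_T)·P.
At X = 0.384: the mole-fraction product g(X) = Π y_i^ν_i = 0.6918. Since K_p = g(X)·P^{1}, P = (K_p/g)^(1/1) = (4.17/0.6918)^(1/1) = 6.03 bar.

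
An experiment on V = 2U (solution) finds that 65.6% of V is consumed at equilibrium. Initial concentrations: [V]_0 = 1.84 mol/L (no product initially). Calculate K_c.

K_c = 9.21 mol/L

Let X = conversion of V.
Concentrations: [V] = 1.84 − 1.84X; [U] = 3.68X.
At X = 0.656: [V] = 0.633, [U] = 2.41.
K_c = [U]^2 / ([V]) = 9.21 mol/L.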